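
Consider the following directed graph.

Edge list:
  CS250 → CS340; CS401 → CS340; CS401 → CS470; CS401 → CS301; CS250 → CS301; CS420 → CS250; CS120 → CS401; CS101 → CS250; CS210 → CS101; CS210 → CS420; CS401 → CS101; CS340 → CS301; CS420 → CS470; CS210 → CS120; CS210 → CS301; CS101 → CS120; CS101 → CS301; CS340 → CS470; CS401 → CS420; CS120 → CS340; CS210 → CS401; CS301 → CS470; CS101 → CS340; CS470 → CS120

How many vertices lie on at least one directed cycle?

A vertex is on a directed cycle iff it belongs to a strongly connected component of size ≥ 2 (or has a self-loop).
The vertices on cycles are {CS101, CS120, CS250, CS301, CS340, CS401, CS420, CS470} — 8 in total.

8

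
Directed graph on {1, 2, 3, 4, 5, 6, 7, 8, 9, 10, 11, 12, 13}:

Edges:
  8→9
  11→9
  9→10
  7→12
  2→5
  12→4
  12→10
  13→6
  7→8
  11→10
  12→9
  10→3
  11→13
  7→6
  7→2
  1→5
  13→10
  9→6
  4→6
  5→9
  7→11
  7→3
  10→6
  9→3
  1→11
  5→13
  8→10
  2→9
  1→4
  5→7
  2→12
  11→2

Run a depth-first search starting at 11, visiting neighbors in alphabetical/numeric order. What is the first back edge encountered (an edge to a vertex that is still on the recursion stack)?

DFS from 11 (visiting neighbors in alphabetical/numeric order); mark gray on enter, black on exit:
11 gray
  2 gray
    5 gray
      7 gray
        7→2: 2 is gray → back edge
First back edge: 7 → 2.

7→2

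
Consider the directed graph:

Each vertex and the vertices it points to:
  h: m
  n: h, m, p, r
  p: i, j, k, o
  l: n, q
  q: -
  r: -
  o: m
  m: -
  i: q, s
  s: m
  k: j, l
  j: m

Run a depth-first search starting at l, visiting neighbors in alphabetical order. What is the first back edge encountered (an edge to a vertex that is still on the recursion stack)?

k->l

DFS from l (visiting neighbors in alphabetical order); mark gray on enter, black on exit:
l gray
  n gray
    h gray
      m gray
      m black
    h black
    n→m: m black — skip
    p gray
      i gray
        q gray
        q black
        s gray
          s→m: m black — skip
        s black
      i black
      j gray
        j→m: m black — skip
      j black
      k gray
        k→j: j black — skip
        k→l: l is gray → back edge
First back edge: k → l.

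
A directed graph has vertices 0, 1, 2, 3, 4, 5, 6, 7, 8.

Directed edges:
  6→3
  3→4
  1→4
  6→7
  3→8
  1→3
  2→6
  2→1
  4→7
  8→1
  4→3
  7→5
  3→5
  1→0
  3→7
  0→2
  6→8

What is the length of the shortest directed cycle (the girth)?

2

For each vertex v, BFS finds the shortest path from v back to v.
The shortest such closed walk is 3 → 4 → 3, length 2.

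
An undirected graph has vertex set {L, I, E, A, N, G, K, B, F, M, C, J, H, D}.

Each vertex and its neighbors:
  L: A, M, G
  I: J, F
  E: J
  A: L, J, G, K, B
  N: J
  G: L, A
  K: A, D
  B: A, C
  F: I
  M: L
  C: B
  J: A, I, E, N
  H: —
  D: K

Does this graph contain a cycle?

Yes

DFS, tracking each vertex's parent; an edge to a visited non-parent vertex closes a cycle.
Start from N:
visit N (parent –)
  visit J (parent N)
    visit A (parent J)
      visit L (parent A)
        L–A: parent, skip
        visit M (parent L)
          M–L: parent, skip
        visit G (parent L)
          G–L: parent, skip
          G–A: A visited and ≠ parent → cycle
Cycle: A – L – G – A.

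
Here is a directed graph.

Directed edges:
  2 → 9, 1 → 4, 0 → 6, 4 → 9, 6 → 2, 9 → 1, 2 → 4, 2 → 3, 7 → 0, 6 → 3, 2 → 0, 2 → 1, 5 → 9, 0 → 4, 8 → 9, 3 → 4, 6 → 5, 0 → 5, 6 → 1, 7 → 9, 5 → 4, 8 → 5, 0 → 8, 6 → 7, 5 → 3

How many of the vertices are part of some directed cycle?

7

A vertex is on a directed cycle iff it belongs to a strongly connected component of size ≥ 2 (or has a self-loop).
The vertices on cycles are {0, 1, 2, 4, 6, 7, 9} — 7 in total.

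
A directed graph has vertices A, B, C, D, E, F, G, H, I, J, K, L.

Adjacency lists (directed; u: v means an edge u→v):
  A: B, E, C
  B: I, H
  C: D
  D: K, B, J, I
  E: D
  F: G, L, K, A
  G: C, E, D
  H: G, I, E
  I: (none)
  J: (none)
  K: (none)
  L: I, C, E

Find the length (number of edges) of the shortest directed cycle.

4

For each vertex v, BFS finds the shortest path from v back to v.
The shortest such closed walk is G → D → B → H → G, length 4.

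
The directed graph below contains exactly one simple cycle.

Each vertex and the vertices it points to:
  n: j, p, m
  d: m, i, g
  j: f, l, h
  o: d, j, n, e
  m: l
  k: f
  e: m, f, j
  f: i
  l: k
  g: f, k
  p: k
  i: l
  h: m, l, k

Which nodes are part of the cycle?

DFS with gray/black marking from f:
f gray
  i gray
    l gray
      k gray
        k→f: f is gray → back edge
Back edge closes the cycle f → i → l → k → f; its vertices are {f, i, k, l}.

f, i, k, l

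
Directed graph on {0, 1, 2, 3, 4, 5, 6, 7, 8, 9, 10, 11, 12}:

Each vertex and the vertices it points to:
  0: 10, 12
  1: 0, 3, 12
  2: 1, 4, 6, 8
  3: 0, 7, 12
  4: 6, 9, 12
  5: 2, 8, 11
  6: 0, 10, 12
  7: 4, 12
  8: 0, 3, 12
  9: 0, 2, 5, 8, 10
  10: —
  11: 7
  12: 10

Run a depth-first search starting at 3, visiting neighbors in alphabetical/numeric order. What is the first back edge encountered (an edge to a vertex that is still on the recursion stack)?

1->3

DFS from 3 (visiting neighbors in alphabetical/numeric order); mark gray on enter, black on exit:
3 gray
  0 gray
    10 gray
    10 black
    12 gray
      12→10: 10 black — skip
    12 black
  0 black
  7 gray
    4 gray
      6 gray
        6→0: 0 black — skip
        6→10: 10 black — skip
        6→12: 12 black — skip
      6 black
      9 gray
        9→0: 0 black — skip
        2 gray
          1 gray
            1→0: 0 black — skip
            1→3: 3 is gray → back edge
First back edge: 1 → 3.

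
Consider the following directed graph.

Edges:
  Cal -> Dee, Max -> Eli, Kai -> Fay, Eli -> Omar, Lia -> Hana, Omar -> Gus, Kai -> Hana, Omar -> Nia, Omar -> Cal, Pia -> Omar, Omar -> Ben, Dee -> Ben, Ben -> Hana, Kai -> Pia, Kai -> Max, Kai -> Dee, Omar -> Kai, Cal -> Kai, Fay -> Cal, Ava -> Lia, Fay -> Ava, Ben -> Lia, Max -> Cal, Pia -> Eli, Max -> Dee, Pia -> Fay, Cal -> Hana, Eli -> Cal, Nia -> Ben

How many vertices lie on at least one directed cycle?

A vertex is on a directed cycle iff it belongs to a strongly connected component of size ≥ 2 (or has a self-loop).
The vertices on cycles are {Cal, Eli, Fay, Kai, Max, Pia, Omar} — 7 in total.

7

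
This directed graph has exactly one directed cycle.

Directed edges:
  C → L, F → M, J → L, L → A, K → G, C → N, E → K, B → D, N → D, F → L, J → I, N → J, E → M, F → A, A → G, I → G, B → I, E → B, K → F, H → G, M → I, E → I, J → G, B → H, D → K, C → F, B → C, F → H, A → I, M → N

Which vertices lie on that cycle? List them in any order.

D, F, K, M, N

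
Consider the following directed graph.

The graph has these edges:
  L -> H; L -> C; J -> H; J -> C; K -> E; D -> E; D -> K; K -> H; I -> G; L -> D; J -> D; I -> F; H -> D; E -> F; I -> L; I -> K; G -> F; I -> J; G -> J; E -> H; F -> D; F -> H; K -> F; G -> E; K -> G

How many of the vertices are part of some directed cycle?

7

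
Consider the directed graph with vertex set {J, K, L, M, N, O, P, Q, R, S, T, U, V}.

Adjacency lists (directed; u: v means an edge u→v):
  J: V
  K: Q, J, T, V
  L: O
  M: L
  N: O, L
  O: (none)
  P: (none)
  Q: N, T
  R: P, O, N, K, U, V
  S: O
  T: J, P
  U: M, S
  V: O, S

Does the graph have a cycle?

No

DFS with white/gray/black marking, starting from O:
O gray
O black
J gray
  V gray
    V→O: O black — skip
    S gray
      S→O: O black — skip
    S black
  V black
J black
K gray
  Q gray
    N gray
      N→O: O black — skip
      L gray
        L→O: O black — skip
      L black
    N black
    T gray
      T→J: J black — skip
      P gray
      P black
    T black
  Q black
  K→J: J black — skip
  K→T: T black — skip
  K→V: V black — skip
K black
M gray
  M→L: L black — skip
M black
R gray
  R→P: P black — skip
  R→O: O black — skip
  R→N: N black — skip
  R→K: K black — skip
  U gray
    U→M: M black — skip
    U→S: S black — skip
  U black
  R→V: V black — skip
R black
Every edge goes to a white or black vertex — no back edge, so the graph is acyclic.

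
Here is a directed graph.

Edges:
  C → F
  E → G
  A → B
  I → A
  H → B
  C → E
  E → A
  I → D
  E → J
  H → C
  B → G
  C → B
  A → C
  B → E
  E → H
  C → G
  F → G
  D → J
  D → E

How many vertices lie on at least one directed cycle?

A vertex is on a directed cycle iff it belongs to a strongly connected component of size ≥ 2 (or has a self-loop).
The vertices on cycles are {A, B, C, E, H} — 5 in total.

5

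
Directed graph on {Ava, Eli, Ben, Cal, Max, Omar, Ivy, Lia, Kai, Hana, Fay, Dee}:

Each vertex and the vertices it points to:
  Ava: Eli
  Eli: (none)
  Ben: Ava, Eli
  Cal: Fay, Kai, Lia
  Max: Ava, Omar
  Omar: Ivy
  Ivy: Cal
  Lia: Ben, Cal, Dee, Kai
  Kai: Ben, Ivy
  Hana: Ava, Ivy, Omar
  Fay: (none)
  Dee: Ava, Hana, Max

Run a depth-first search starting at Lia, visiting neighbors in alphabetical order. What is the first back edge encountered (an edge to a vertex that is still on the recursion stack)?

Ivy->Cal

DFS from Lia (visiting neighbors in alphabetical order); mark gray on enter, black on exit:
Lia gray
  Ben gray
    Ava gray
      Eli gray
      Eli black
    Ava black
    Ben→Eli: Eli black — skip
  Ben black
  Cal gray
    Fay gray
    Fay black
    Kai gray
      Kai→Ben: Ben black — skip
      Ivy gray
        Ivy→Cal: Cal is gray → back edge
First back edge: Ivy → Cal.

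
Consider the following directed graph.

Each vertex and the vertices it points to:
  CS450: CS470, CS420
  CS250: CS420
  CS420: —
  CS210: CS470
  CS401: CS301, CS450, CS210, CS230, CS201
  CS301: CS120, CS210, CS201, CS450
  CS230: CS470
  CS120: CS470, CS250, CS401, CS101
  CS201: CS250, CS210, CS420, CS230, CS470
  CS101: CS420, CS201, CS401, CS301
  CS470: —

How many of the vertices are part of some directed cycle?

A vertex is on a directed cycle iff it belongs to a strongly connected component of size ≥ 2 (or has a self-loop).
The vertices on cycles are {CS101, CS120, CS301, CS401} — 4 in total.

4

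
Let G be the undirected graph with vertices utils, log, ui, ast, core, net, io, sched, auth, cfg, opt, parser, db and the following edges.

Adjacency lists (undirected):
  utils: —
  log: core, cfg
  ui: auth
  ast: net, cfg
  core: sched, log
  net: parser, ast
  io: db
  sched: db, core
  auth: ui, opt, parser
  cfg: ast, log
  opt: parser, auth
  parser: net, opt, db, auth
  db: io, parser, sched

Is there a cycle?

Yes

DFS, tracking each vertex's parent; an edge to a visited non-parent vertex closes a cycle.
Start from core:
visit core (parent –)
  visit sched (parent core)
    visit db (parent sched)
      visit io (parent db)
        io–db: parent, skip
      visit parser (parent db)
        visit net (parent parser)
          net–parser: parent, skip
          visit ast (parent net)
            ast–net: parent, skip
            visit cfg (parent ast)
              cfg–ast: parent, skip
              visit log (parent cfg)
                log–core: core visited and ≠ parent → cycle
Cycle: core – sched – db – parser – net – ast – cfg – log – core.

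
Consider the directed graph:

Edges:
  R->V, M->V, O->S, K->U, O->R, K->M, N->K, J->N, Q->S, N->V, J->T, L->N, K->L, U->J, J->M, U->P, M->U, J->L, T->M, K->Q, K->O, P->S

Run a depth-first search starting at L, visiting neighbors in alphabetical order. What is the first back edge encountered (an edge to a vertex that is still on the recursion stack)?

DFS from L (visiting neighbors in alphabetical order); mark gray on enter, black on exit:
L gray
  N gray
    K gray
      K→L: L is gray → back edge
First back edge: K → L.

K->L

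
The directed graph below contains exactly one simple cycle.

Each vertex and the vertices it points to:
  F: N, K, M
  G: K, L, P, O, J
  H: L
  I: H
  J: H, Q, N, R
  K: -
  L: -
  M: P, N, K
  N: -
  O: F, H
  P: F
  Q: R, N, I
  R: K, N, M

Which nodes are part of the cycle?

F, M, P

DFS with gray/black marking from P:
P gray
  F gray
    N gray
    N black
    K gray
    K black
    M gray
      M→P: P is gray → back edge
Back edge closes the cycle P → F → M → P; its vertices are {F, M, P}.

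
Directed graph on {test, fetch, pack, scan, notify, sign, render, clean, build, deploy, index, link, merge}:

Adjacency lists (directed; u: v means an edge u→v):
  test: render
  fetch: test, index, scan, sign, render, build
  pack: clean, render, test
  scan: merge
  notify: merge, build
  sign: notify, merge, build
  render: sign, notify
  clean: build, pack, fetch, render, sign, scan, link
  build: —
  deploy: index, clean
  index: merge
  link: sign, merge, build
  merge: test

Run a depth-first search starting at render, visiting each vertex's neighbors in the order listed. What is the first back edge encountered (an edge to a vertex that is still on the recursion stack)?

test→render

DFS from render (visiting each vertex's neighbors in the order listed); mark gray on enter, black on exit:
render gray
  sign gray
    notify gray
      merge gray
        test gray
          test→render: render is gray → back edge
First back edge: test → render.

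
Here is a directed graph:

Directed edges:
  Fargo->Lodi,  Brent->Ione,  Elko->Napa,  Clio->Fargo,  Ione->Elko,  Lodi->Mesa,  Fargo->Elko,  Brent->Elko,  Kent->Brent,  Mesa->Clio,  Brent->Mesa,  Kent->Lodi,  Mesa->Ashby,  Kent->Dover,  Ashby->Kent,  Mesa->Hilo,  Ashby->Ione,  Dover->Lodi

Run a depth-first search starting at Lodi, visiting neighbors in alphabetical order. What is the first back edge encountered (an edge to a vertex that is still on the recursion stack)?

DFS from Lodi (visiting neighbors in alphabetical order); mark gray on enter, black on exit:
Lodi gray
  Mesa gray
    Ashby gray
      Ione gray
        Elko gray
          Napa gray
          Napa black
        Elko black
      Ione black
      Kent gray
        Brent gray
          Brent→Elko: Elko black — skip
          Brent→Ione: Ione black — skip
          Brent→Mesa: Mesa is gray → back edge
First back edge: Brent → Mesa.

Brent->Mesa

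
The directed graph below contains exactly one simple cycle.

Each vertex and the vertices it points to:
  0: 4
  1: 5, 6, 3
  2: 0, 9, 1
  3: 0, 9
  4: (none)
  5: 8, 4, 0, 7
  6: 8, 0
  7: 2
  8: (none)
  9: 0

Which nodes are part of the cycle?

DFS with gray/black marking from 2:
2 gray
  0 gray
    4 gray
    4 black
  0 black
  9 gray
    9→0: 0 black — skip
  9 black
  1 gray
    5 gray
      8 gray
      8 black
      5→4: 4 black — skip
      5→0: 0 black — skip
      7 gray
        7→2: 2 is gray → back edge
Back edge closes the cycle 2 → 1 → 5 → 7 → 2; its vertices are {1, 2, 5, 7}.

1, 2, 5, 7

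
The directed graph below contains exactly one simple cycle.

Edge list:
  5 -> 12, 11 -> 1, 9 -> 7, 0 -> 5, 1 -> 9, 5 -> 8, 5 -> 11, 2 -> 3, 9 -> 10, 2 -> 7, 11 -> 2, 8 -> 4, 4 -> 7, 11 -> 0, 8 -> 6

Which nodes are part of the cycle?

0, 5, 11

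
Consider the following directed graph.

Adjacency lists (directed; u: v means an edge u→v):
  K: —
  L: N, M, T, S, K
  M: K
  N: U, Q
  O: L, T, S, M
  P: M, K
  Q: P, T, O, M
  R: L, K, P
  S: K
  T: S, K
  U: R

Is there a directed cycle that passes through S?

No

S lies on a cycle iff there is a path from S back to itself.
Exploring from S, it never reaches itself; equivalently, its strongly connected component is a singleton.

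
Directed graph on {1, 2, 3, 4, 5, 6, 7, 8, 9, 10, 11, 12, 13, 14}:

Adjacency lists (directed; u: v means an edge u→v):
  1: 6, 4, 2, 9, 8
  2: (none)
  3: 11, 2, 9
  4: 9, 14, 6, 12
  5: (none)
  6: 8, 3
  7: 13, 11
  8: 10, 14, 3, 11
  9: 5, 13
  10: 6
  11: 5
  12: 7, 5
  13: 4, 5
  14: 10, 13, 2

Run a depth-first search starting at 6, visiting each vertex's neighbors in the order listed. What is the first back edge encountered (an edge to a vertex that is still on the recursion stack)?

10→6

DFS from 6 (visiting each vertex's neighbors in the order listed); mark gray on enter, black on exit:
6 gray
  8 gray
    10 gray
      10→6: 6 is gray → back edge
First back edge: 10 → 6.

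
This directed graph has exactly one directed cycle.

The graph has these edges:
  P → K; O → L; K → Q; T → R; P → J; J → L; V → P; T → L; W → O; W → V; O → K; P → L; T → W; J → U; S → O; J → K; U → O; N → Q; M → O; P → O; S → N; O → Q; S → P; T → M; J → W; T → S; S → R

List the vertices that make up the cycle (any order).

DFS with gray/black marking from W:
W gray
  V gray
    P gray
      K gray
        Q gray
        Q black
      K black
      J gray
        U gray
          O gray
            O→Q: Q black — skip
            O→K: K black — skip
            L gray
            L black
          O black
        U black
        J→L: L black — skip
        J→K: K black — skip
        J→W: W is gray → back edge
Back edge closes the cycle W → V → P → J → W; its vertices are {J, P, V, W}.

J, P, V, W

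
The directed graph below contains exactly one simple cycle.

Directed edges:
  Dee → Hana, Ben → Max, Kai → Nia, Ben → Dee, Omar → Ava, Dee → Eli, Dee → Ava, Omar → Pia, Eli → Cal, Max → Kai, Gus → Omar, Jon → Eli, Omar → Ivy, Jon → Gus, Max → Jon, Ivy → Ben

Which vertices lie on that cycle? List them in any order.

DFS with gray/black marking from Ben:
Ben gray
  Max gray
    Jon gray
      Eli gray
        Cal gray
        Cal black
      Eli black
      Gus gray
        Omar gray
          Ivy gray
            Ivy→Ben: Ben is gray → back edge
Back edge closes the cycle Ben → Max → Jon → Gus → Omar → Ivy → Ben; its vertices are {Ben, Gus, Ivy, Jon, Max, Omar}.

Ben, Gus, Ivy, Jon, Max, Omar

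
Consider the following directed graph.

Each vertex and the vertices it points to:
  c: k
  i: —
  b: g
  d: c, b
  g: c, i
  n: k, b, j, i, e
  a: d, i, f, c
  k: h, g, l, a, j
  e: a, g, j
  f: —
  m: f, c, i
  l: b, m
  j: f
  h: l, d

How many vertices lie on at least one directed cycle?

9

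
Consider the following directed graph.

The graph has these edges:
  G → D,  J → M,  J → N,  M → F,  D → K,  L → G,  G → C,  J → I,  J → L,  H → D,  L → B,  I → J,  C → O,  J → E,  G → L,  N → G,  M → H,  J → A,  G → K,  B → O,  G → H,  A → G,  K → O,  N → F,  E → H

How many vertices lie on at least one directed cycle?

A vertex is on a directed cycle iff it belongs to a strongly connected component of size ≥ 2 (or has a self-loop).
The vertices on cycles are {G, I, J, L} — 4 in total.

4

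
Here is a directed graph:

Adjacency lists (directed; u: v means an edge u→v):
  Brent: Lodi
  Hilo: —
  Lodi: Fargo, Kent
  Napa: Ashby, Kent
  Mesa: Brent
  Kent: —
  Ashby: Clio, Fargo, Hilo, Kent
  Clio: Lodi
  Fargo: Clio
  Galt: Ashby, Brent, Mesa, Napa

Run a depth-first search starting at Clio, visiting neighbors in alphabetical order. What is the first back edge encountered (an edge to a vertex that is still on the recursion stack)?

Fargo->Clio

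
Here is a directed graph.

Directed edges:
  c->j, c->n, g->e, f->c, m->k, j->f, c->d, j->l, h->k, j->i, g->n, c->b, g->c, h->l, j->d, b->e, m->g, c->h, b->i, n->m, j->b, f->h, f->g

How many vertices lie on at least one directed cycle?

A vertex is on a directed cycle iff it belongs to a strongly connected component of size ≥ 2 (or has a self-loop).
The vertices on cycles are {c, f, g, j, m, n} — 6 in total.

6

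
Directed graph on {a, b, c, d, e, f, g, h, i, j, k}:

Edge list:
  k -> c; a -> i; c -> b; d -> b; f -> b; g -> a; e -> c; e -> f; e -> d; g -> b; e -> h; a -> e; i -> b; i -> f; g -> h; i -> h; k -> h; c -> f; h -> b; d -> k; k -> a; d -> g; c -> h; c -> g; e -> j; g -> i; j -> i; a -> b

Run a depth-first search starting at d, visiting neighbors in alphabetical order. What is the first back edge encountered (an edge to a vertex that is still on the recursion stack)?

c→g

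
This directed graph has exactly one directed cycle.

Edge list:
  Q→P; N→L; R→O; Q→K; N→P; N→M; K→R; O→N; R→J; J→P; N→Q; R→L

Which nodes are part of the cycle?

K, N, O, Q, R

DFS with gray/black marking from R:
R gray
  L gray
  L black
  J gray
    P gray
    P black
  J black
  O gray
    N gray
      Q gray
        Q→P: P black — skip
        K gray
          K→R: R is gray → back edge
Back edge closes the cycle R → O → N → Q → K → R; its vertices are {K, N, O, Q, R}.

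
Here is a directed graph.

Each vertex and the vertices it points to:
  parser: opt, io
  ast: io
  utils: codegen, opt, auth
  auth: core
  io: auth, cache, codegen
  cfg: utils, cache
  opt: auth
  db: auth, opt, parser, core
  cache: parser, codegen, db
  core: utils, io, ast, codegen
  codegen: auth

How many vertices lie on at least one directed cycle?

10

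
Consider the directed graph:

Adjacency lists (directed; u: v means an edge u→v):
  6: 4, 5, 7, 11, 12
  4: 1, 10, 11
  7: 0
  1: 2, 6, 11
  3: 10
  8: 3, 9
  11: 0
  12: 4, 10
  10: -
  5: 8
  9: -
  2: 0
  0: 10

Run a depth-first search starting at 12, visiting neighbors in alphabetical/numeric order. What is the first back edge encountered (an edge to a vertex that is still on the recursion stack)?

6→4

DFS from 12 (visiting neighbors in alphabetical/numeric order); mark gray on enter, black on exit:
12 gray
  4 gray
    1 gray
      2 gray
        0 gray
          10 gray
          10 black
        0 black
      2 black
      6 gray
        6→4: 4 is gray → back edge
First back edge: 6 → 4.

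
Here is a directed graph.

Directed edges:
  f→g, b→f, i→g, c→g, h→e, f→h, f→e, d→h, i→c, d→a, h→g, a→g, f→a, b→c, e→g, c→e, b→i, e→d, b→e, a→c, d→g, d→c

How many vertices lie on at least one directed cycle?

5

A vertex is on a directed cycle iff it belongs to a strongly connected component of size ≥ 2 (or has a self-loop).
The vertices on cycles are {a, c, d, e, h} — 5 in total.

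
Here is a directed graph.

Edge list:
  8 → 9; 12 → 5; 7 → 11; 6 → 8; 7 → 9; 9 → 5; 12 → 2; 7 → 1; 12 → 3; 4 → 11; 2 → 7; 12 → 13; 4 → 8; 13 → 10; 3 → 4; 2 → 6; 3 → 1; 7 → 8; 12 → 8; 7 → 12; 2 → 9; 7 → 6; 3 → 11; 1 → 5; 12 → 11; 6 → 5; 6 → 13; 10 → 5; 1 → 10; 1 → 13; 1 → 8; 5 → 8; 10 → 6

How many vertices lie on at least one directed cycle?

A vertex is on a directed cycle iff it belongs to a strongly connected component of size ≥ 2 (or has a self-loop).
The vertices on cycles are {2, 5, 6, 7, 8, 9, 10, 12, 13} — 9 in total.

9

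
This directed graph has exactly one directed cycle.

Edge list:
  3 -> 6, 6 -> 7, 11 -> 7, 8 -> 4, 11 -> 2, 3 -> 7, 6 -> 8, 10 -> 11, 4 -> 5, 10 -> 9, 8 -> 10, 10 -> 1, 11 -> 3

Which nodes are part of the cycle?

DFS with gray/black marking from 8:
8 gray
  10 gray
    9 gray
    9 black
    11 gray
      7 gray
      7 black
      3 gray
        3→7: 7 black — skip
        6 gray
          6→7: 7 black — skip
          6→8: 8 is gray → back edge
Back edge closes the cycle 8 → 10 → 11 → 3 → 6 → 8; its vertices are {3, 6, 8, 10, 11}.

3, 6, 8, 10, 11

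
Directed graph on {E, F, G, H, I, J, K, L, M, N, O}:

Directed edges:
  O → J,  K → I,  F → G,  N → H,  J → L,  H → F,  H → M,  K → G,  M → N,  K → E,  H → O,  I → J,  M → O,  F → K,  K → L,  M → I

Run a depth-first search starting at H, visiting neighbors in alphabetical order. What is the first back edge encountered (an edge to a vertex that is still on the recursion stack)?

DFS from H (visiting neighbors in alphabetical order); mark gray on enter, black on exit:
H gray
  F gray
    G gray
    G black
    K gray
      E gray
      E black
      K→G: G black — skip
      I gray
        J gray
          L gray
          L black
        J black
      I black
      K→L: L black — skip
    K black
  F black
  M gray
    M→I: I black — skip
    N gray
      N→H: H is gray → back edge
First back edge: N → H.

N->H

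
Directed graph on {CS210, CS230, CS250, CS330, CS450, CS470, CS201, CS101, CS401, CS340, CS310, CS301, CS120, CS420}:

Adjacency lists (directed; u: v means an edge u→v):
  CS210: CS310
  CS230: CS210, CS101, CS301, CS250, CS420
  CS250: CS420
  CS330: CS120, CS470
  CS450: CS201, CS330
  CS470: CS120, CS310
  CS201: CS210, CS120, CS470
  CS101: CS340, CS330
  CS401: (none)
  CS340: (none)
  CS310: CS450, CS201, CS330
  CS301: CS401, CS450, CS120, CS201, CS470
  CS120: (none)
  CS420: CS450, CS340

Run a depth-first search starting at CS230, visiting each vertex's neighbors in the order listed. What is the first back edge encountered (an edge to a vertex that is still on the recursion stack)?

DFS from CS230 (visiting each vertex's neighbors in the order listed); mark gray on enter, black on exit:
CS230 gray
  CS210 gray
    CS310 gray
      CS450 gray
        CS201 gray
          CS201→CS210: CS210 is gray → back edge
First back edge: CS201 → CS210.

CS201->CS210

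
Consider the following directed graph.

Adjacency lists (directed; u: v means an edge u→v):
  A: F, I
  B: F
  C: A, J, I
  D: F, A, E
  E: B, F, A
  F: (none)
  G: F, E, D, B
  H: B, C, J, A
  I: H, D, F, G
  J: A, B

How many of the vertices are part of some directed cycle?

8

A vertex is on a directed cycle iff it belongs to a strongly connected component of size ≥ 2 (or has a self-loop).
The vertices on cycles are {A, C, D, E, G, H, I, J} — 8 in total.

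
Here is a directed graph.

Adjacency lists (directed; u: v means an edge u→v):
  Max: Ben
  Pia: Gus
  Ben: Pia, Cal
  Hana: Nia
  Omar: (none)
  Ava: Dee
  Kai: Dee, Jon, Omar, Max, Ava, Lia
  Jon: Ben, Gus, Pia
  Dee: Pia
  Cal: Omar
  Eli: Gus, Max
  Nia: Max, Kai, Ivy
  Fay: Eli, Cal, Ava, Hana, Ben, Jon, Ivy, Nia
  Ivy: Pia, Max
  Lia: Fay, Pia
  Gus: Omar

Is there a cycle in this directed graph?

DFS with white/gray/black marking, starting from Ivy:
Ivy gray
  Pia gray
    Gus gray
      Omar gray
      Omar black
    Gus black
  Pia black
  Max gray
    Ben gray
      Ben→Pia: Pia black — skip
      Cal gray
        Cal→Omar: Omar black — skip
      Cal black
    Ben black
  Max black
Ivy black
Hana gray
  Nia gray
    Nia→Max: Max black — skip
    Kai gray
      Dee gray
        Dee→Pia: Pia black — skip
      Dee black
      Jon gray
        Jon→Ben: Ben black — skip
        Jon→Gus: Gus black — skip
        Jon→Pia: Pia black — skip
      Jon black
      Kai→Omar: Omar black — skip
      Kai→Max: Max black — skip
      Ava gray
        Ava→Dee: Dee black — skip
      Ava black
      Lia gray
        Fay gray
          Eli gray
            Eli→Gus: Gus black — skip
            Eli→Max: Max black — skip
          Eli black
          Fay→Cal: Cal black — skip
          Fay→Ava: Ava black — skip
          Fay→Hana: Hana is gray → back edge
Back edge found, so a cycle exists: Hana → Nia → Kai → Lia → Fay → Hana.

Yes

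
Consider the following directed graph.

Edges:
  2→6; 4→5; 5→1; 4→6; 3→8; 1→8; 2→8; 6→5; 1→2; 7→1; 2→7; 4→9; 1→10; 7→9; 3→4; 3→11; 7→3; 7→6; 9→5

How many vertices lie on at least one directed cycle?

8

A vertex is on a directed cycle iff it belongs to a strongly connected component of size ≥ 2 (or has a self-loop).
The vertices on cycles are {1, 2, 3, 4, 5, 6, 7, 9} — 8 in total.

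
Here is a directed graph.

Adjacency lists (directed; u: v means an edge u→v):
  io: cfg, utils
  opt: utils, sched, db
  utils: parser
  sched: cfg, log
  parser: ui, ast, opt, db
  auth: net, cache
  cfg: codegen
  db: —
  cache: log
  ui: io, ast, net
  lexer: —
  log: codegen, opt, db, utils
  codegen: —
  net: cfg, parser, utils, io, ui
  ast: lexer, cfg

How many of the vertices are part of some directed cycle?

A vertex is on a directed cycle iff it belongs to a strongly connected component of size ≥ 2 (or has a self-loop).
The vertices on cycles are {io, ui, log, net, opt, sched, utils, parser} — 8 in total.

8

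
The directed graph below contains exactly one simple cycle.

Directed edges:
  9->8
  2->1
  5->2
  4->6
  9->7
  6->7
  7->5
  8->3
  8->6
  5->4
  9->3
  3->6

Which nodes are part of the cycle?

4, 5, 6, 7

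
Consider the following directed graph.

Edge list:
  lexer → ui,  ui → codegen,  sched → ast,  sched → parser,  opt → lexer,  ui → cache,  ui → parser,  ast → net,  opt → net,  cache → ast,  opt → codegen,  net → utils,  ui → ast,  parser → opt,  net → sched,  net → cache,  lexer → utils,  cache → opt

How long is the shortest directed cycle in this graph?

3

For each vertex v, BFS finds the shortest path from v back to v.
The shortest such closed walk is net → cache → ast → net, length 3.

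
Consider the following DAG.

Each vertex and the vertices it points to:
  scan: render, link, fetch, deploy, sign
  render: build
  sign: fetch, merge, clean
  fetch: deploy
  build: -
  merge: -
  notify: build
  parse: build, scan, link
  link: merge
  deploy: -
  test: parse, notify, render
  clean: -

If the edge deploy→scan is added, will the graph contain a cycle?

Adding deploy→scan creates a cycle iff scan can already reach deploy.
Path from scan: scan → deploy.
So scan → … → deploy → scan is a cycle.

Yes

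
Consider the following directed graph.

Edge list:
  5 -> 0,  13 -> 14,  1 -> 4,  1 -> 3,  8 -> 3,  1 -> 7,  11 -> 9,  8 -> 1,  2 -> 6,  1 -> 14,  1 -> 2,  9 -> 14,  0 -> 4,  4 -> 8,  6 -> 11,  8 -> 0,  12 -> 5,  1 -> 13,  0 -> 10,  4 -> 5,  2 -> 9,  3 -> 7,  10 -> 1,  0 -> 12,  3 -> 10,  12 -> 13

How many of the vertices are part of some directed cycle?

8

A vertex is on a directed cycle iff it belongs to a strongly connected component of size ≥ 2 (or has a self-loop).
The vertices on cycles are {0, 1, 3, 4, 5, 8, 10, 12} — 8 in total.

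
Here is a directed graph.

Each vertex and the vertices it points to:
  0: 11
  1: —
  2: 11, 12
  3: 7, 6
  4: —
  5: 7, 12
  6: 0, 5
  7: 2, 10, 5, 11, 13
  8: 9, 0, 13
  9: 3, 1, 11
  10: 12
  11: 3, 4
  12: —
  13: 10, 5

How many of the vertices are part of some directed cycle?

8

A vertex is on a directed cycle iff it belongs to a strongly connected component of size ≥ 2 (or has a self-loop).
The vertices on cycles are {0, 2, 3, 5, 6, 7, 11, 13} — 8 in total.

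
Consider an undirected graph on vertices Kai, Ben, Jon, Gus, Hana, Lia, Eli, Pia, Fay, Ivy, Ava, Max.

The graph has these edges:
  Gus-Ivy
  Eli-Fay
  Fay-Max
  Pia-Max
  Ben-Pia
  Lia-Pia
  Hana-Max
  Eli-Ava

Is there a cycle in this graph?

No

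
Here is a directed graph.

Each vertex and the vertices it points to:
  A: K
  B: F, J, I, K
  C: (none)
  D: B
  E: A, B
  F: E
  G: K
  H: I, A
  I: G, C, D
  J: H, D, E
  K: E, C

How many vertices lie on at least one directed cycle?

10

A vertex is on a directed cycle iff it belongs to a strongly connected component of size ≥ 2 (or has a self-loop).
The vertices on cycles are {A, B, D, E, F, G, H, I, J, K} — 10 in total.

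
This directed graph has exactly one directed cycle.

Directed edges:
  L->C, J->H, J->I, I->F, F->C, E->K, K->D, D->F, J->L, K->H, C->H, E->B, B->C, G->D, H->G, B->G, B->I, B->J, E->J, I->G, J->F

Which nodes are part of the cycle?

DFS with gray/black marking from D:
D gray
  F gray
    C gray
      H gray
        G gray
          G→D: D is gray → back edge
Back edge closes the cycle D → F → C → H → G → D; its vertices are {C, D, F, G, H}.

C, D, F, G, H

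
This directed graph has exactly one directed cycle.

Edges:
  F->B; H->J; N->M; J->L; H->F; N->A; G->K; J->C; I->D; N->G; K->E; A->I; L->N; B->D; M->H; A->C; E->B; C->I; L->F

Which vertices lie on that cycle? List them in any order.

H, J, L, M, N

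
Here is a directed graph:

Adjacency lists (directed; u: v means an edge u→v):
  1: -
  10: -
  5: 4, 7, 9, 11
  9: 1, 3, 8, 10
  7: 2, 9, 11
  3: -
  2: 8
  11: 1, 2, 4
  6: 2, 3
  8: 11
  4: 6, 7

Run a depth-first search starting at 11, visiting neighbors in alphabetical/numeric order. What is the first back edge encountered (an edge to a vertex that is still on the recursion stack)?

DFS from 11 (visiting neighbors in alphabetical/numeric order); mark gray on enter, black on exit:
11 gray
  1 gray
  1 black
  2 gray
    8 gray
      8→11: 11 is gray → back edge
First back edge: 8 → 11.

8->11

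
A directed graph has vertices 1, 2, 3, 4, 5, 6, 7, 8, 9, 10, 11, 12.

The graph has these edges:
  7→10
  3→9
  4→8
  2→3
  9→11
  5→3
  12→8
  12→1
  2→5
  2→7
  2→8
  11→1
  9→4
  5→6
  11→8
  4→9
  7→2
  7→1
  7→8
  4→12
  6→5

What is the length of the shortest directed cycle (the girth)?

For each vertex v, BFS finds the shortest path from v back to v.
The shortest such closed walk is 2 → 7 → 2, length 2.

2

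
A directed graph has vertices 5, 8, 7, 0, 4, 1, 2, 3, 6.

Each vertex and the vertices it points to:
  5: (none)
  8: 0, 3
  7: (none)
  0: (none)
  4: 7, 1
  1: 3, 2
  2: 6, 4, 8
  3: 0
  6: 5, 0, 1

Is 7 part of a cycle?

7 lies on a cycle iff there is a path from 7 back to itself.
Exploring from 7, it never reaches itself; equivalently, its strongly connected component is a singleton.

No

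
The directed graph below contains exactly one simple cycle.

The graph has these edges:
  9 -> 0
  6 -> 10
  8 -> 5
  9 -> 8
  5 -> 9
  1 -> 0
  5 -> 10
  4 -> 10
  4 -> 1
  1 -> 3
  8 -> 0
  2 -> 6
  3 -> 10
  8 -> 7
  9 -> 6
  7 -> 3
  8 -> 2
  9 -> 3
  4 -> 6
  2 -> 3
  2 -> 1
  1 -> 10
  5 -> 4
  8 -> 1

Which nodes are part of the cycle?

DFS with gray/black marking from 8:
8 gray
  2 gray
    1 gray
      10 gray
      10 black
      3 gray
        3→10: 10 black — skip
      3 black
      0 gray
      0 black
    1 black
    2→3: 3 black — skip
    6 gray
      6→10: 10 black — skip
    6 black
  2 black
  7 gray
    7→3: 3 black — skip
  7 black
  8→1: 1 black — skip
  8→0: 0 black — skip
  5 gray
    9 gray
      9→6: 6 black — skip
      9→0: 0 black — skip
      9→3: 3 black — skip
      9→8: 8 is gray → back edge
Back edge closes the cycle 8 → 5 → 9 → 8; its vertices are {5, 8, 9}.

5, 8, 9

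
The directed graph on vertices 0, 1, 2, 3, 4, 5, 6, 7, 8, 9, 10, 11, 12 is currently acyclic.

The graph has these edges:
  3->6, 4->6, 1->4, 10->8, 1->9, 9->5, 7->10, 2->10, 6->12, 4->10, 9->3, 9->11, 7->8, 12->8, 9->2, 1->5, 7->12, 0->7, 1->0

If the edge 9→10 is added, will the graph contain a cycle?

No

Adding 9→10 creates a cycle iff 10 can already reach 9.
Explore from 10: no path reaches 9. The graph stays acyclic.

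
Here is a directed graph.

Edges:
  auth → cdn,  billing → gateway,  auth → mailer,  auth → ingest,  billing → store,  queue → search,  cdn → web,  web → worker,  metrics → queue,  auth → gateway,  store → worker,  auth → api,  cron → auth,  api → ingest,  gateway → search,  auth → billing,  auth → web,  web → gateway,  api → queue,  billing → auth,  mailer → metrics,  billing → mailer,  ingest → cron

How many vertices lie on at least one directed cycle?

5

A vertex is on a directed cycle iff it belongs to a strongly connected component of size ≥ 2 (or has a self-loop).
The vertices on cycles are {api, auth, cron, ingest, billing} — 5 in total.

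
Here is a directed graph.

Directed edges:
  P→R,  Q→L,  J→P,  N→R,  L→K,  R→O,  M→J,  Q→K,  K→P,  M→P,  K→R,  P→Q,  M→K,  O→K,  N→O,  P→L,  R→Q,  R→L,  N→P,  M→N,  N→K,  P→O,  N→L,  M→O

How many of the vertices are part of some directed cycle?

6

A vertex is on a directed cycle iff it belongs to a strongly connected component of size ≥ 2 (or has a self-loop).
The vertices on cycles are {K, L, O, P, Q, R} — 6 in total.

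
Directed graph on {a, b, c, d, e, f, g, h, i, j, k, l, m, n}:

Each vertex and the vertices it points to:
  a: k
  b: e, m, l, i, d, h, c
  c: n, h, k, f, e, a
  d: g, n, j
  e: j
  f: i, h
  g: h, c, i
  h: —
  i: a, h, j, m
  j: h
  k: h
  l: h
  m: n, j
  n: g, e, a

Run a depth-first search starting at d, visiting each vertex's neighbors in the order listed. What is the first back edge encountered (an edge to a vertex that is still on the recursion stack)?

DFS from d (visiting each vertex's neighbors in the order listed); mark gray on enter, black on exit:
d gray
  g gray
    h gray
    h black
    c gray
      n gray
        n→g: g is gray → back edge
First back edge: n → g.

n→g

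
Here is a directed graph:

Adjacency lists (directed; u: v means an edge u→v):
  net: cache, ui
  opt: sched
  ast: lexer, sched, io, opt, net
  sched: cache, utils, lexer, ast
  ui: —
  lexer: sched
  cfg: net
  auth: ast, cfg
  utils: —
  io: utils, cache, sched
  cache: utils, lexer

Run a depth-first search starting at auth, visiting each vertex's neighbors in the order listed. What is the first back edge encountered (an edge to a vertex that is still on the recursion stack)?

DFS from auth (visiting each vertex's neighbors in the order listed); mark gray on enter, black on exit:
auth gray
  ast gray
    lexer gray
      sched gray
        cache gray
          utils gray
          utils black
          cache→lexer: lexer is gray → back edge
First back edge: cache → lexer.

cache→lexer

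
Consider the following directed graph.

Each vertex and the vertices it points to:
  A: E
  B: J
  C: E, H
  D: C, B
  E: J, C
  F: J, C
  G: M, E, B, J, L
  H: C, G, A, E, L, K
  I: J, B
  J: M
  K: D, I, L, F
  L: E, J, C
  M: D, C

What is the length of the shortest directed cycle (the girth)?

2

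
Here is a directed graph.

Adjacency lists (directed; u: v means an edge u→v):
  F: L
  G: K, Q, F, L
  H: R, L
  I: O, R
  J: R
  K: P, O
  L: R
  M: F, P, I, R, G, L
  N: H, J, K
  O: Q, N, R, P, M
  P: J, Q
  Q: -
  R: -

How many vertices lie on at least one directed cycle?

6

A vertex is on a directed cycle iff it belongs to a strongly connected component of size ≥ 2 (or has a self-loop).
The vertices on cycles are {G, I, K, M, N, O} — 6 in total.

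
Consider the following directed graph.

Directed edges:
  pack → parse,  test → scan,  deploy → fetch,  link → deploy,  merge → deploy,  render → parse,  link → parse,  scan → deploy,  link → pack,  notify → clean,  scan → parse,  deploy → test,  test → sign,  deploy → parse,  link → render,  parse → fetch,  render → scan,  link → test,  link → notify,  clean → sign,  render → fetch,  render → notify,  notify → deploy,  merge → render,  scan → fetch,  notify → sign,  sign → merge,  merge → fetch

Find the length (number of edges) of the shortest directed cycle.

For each vertex v, BFS finds the shortest path from v back to v.
The shortest such closed walk is test → scan → deploy → test, length 3.

3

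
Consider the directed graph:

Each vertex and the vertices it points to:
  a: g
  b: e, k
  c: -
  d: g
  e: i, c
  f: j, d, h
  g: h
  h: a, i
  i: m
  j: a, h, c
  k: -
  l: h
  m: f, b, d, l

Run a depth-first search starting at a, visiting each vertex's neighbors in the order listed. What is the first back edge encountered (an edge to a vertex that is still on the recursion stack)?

h→a

DFS from a (visiting each vertex's neighbors in the order listed); mark gray on enter, black on exit:
a gray
  g gray
    h gray
      h→a: a is gray → back edge
First back edge: h → a.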